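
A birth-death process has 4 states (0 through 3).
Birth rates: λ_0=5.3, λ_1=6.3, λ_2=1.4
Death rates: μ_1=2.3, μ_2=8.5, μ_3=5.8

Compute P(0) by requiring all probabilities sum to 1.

Ratios P(n)/P(0) = (λ₀···λₙ₋₁)/(μ₁···μₙ):
P(1)/P(0) = (5.3)/(2.3) = 2.3043
P(2)/P(0) = (5.3×6.3)/(2.3×8.5) = 1.7079
P(3)/P(0) = (5.3×6.3×1.4)/(2.3×8.5×5.8) = 0.4123

Normalization: ∑ P(n) = 1
P(0) × (1.0000 + 2.3043 + 1.7079 + 0.4123) = 1
P(0) × 5.4245 = 1
P(0) = 1/5.4245 = 0.1843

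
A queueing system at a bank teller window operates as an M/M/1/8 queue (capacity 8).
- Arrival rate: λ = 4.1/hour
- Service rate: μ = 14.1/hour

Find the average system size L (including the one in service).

ρ = λ/μ = 4.1/14.1 = 0.29078
P₀ = (1-ρ)/(1-ρ^(K+1)) = (1-0.29078)/(1-0.29078^9) = 0.7092/1.0000 = 0.7092
P_K = P₀×ρ^K = 0.7092 × 0.29078^8 = 0.7092 × 0.00005111 = 0.00003625
L = ρ[1 - (K+1)ρ^K + Kρ^(K+1)] / [(1-ρ)(1-ρ^(K+1))]
L = 0.29078 × (1 - 9×0.00005111 + 8×0.00001486) / ((1 - 0.29078) × (1 - 0.00001486)) = 0.4099 transactions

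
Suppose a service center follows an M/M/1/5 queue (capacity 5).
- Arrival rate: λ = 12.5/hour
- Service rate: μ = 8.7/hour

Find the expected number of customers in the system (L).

ρ = λ/μ = 12.5/8.7 = 1.43678
P₀ = (1-ρ)/(1-ρ^(K+1)) = (1-1.43678)/(1-1.43678^6) = -0.4368/-7.7971 = 0.05602
P_K = P₀×ρ^K = 0.05602 × 1.43678^5 = 0.05602 × 6.1228 = 0.3430
L = ρ[1 - (K+1)ρ^K + Kρ^(K+1)] / [(1-ρ)(1-ρ^(K+1))]
L = 1.43678 × (1 - 6×6.1228 + 5×8.7971) / ((1 - 1.43678) × (1 - 8.7971)) = 3.4800 customers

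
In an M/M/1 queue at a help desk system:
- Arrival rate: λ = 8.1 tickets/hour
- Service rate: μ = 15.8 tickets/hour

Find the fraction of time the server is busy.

Server utilization: ρ = λ/μ
ρ = 8.1/15.8 = 0.5127
The server is busy 51.27% of the time.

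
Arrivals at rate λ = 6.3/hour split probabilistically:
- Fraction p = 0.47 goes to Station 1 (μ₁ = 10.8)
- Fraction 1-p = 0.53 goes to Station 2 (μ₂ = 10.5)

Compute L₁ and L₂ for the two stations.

Effective rates: λ₁ = 6.3×0.47 = 2.961, λ₂ = 6.3×0.53 = 3.339
Station 1: ρ₁ = 2.961/10.8 = 0.27417, L₁ = ρ₁/(1-ρ₁) = 0.27417/(1-0.27417) = 0.3777
Station 2: ρ₂ = 3.339/10.5 = 0.3180, L₂ = ρ₂/(1-ρ₂) = 0.3180/(1-0.3180) = 0.4663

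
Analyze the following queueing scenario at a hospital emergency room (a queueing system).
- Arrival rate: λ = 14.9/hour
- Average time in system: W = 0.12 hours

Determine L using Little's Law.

Little's Law: L = λW
L = 14.9 × 0.12 = 1.7880 patients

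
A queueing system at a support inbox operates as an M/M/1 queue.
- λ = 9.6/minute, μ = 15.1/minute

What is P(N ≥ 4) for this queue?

ρ = λ/μ = 9.6/15.1 = 0.6358
P(N ≥ n) = ρⁿ
P(N ≥ 4) = 0.6358^4
P(N ≥ 4) = 0.1634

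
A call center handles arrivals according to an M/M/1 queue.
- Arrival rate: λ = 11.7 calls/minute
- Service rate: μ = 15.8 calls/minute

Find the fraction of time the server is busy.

Server utilization: ρ = λ/μ
ρ = 11.7/15.8 = 0.7405
The server is busy 74.05% of the time.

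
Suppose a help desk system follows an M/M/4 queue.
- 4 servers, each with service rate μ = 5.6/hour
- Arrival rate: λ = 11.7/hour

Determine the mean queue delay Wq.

Traffic intensity: ρ = λ/(cμ) = 11.7/(4×5.6) = 0.5223
Since ρ = 0.5223 < 1, system is stable.
Offered load a = λ/μ = cρ = 11.7/5.6 = 2.0893
P₀ = [ Σₙ₌₀^3 aⁿ/n! + a^4/(4!(1-ρ)) ]⁻¹
Σ = a^0/0! + a^1/1! + a^2/2! + a^3/3! = 1.000000 + 2.089286 + 2.182557 + 1.519995 = 6.7918
a^4/(4!(1-ρ)) = 19.05423/(24 × 0.4776786) = 1.6621
P₀ = 1/(6.7918 + 1.6621) = 0.1183
Lq = P₀·a^4·ρ / (4!(1-ρ)²) = 0.1183 × 19.0542 × 0.5223 / (24 × 0.2282) = 0.2150
Wq = Lq/λ = 0.21498/11.7 = 0.01837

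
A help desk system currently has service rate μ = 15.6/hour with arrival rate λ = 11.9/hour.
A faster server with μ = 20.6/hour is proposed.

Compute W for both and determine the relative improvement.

System 1: ρ₁ = 11.9/15.6 = 0.7628, W₁ = 1/(15.6-11.9) = 0.27027
System 2: ρ₂ = 11.9/20.6 = 0.5777, W₂ = 1/(20.6-11.9) = 0.11494
Improvement: (W₁-W₂)/W₁ = (0.27027-0.11494)/0.27027 = 57.47%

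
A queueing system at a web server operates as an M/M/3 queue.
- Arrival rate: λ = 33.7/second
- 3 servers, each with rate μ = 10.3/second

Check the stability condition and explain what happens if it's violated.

Stability requires ρ = λ/(cμ) < 1
ρ = 33.7/(3 × 10.3) = 33.7/30.90 = 1.0906
Since 1.0906 ≥ 1, the system is UNSTABLE.
Need c > λ/μ = 33.7/10.3 = 3.27.
Minimum servers needed: c = 4.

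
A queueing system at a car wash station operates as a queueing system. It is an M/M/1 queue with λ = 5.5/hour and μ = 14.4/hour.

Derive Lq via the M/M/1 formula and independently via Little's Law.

Method 1 (direct): Lq = λ²/(μ(μ-λ)) = 30.25/(14.4 × 8.90) = 0.2360

Method 2 (Little's Law):
W = 1/(μ-λ) = 1/8.90 = 0.1123596
Wq = W - 1/μ = 0.1123596 - 0.06944444 = 0.042915
Lq = λWq = 5.5 × 0.042915 = 0.2360 ✔ (matches Method 1)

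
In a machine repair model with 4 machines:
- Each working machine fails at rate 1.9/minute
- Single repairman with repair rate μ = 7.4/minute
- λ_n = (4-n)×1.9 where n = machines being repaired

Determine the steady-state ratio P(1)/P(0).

P(1)/P(0) = ∏_{i=0}^{1-1} λ_i/μ_{i+1}
= (4-0)×1.9/7.4
= 1.0270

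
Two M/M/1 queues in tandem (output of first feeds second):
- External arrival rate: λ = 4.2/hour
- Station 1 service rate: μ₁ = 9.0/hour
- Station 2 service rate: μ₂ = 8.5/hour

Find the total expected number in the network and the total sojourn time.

By Jackson's theorem, each station behaves as independent M/M/1.
Station 1: ρ₁ = 4.2/9.0 = 0.4667, L₁ = ρ₁/(1-ρ₁) = λ/(μ₁-λ) = 4.2/4.80 = 0.8750
Station 2: ρ₂ = 4.2/8.5 = 0.4941, L₂ = ρ₂/(1-ρ₂) = λ/(μ₂-λ) = 4.2/4.30 = 0.9767
Total: L = L₁ + L₂ = 0.8750 + 0.9767 = 1.8517
W = L/λ = 1.8517/4.2 = 0.4409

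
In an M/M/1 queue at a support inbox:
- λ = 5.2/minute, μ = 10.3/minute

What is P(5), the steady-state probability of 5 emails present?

ρ = λ/μ = 5.2/10.3 = 0.50485
P(n) = (1-ρ)ρⁿ
P(5) = (1-0.50485) × 0.50485^5
P(5) = 0.4951 × 0.03280
P(5) = 0.01624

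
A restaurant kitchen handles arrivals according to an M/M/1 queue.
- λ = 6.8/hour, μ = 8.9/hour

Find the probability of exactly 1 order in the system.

ρ = λ/μ = 6.8/8.9 = 0.7640
P(n) = (1-ρ)ρⁿ
P(1) = (1-0.7640) × 0.7640^1
P(1) = 0.2360 × 0.7640
P(1) = 0.1803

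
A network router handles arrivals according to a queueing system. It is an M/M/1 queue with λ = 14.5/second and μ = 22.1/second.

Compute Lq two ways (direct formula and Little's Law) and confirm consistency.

Method 1 (direct): Lq = λ²/(μ(μ-λ)) = 210.25/(22.1 × 7.60) = 1.2518

Method 2 (Little's Law):
W = 1/(μ-λ) = 1/7.60 = 0.13158
Wq = W - 1/μ = 0.13158 - 0.045249 = 0.08633
Lq = λWq = 14.5 × 0.08633 = 1.2518 ✔ (matches Method 1)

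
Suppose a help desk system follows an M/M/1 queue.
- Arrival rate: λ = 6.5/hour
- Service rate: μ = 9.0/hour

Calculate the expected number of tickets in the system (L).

ρ = λ/μ = 6.5/9.0 = 0.7222
For M/M/1: L = λ/(μ-λ)
L = 6.5/(9.0-6.5) = 6.5/2.50
L = 2.6000 tickets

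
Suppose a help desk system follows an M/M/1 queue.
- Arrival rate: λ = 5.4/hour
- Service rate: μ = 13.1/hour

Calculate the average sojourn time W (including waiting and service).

First, compute utilization: ρ = λ/μ = 5.4/13.1 = 0.4122
For M/M/1: W = 1/(μ-λ)
W = 1/(13.1-5.4) = 1/7.70
W = 0.1299 hours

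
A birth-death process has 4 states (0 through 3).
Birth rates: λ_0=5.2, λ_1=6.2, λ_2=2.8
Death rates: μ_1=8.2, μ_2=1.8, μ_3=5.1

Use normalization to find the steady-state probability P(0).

Ratios P(n)/P(0) = (λ₀···λₙ₋₁)/(μ₁···μₙ):
P(1)/P(0) = (5.2)/(8.2) = 0.6341
P(2)/P(0) = (5.2×6.2)/(8.2×1.8) = 2.1843
P(3)/P(0) = (5.2×6.2×2.8)/(8.2×1.8×5.1) = 1.1992

Normalization: ∑ P(n) = 1
P(0) × (1.0000 + 0.6341 + 2.1843 + 1.1992) = 1
P(0) × 5.0176 = 1
P(0) = 1/5.0176 = 0.1993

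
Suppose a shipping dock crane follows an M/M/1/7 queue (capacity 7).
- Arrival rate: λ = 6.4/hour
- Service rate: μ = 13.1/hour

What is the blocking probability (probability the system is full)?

ρ = λ/μ = 6.4/13.1 = 0.48855
P₀ = (1-ρ)/(1-ρ^(K+1)) = (1-0.48855)/(1-0.48855^8) = 0.51145/0.99675 = 0.5131
P_K = P₀×ρ^K = 0.5131 × 0.48855^7 = 0.5131 × 0.006643 = 0.003409
Blocking probability = 0.34%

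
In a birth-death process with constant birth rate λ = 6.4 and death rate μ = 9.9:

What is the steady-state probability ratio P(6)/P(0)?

For constant rates: P(n)/P(0) = (λ/μ)^n
P(6)/P(0) = (6.4/9.9)^6 = 0.64646^6 = 0.07299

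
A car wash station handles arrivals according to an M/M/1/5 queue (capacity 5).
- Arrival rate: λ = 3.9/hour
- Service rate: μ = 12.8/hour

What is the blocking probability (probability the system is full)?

ρ = λ/μ = 3.9/12.8 = 0.30469
P₀ = (1-ρ)/(1-ρ^(K+1)) = (1-0.30469)/(1-0.30469^6) = 0.6953/0.9992 = 0.6959
P_K = P₀×ρ^K = 0.6959 × 0.30469^5 = 0.6959 × 0.002626 = 0.001827
Blocking probability = 0.18%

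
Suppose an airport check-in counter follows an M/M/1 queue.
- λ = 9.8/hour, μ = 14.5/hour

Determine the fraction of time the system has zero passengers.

ρ = λ/μ = 9.8/14.5 = 0.6759
P(0) = 1 - ρ = 1 - 0.6759 = 0.3241
The server is idle 32.41% of the time.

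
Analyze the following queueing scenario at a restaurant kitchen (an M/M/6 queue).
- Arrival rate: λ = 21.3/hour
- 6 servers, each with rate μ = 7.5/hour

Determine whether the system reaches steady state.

Stability requires ρ = λ/(cμ) < 1
ρ = 21.3/(6 × 7.5) = 21.3/45.00 = 0.4733
Since 0.4733 < 1, the system is STABLE.
The servers are busy 47.33% of the time.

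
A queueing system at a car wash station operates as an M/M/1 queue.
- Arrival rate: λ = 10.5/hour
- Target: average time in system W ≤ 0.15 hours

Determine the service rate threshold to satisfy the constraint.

For M/M/1: W = 1/(μ-λ)
Need W ≤ 0.15, so 1/(μ-λ) ≤ 0.15
μ - λ ≥ 1/0.15 = 6.6667
μ ≥ 10.5 + 6.6667 = 17.1667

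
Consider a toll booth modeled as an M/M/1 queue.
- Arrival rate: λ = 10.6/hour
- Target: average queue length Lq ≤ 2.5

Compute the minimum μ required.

For M/M/1: Lq = λ²/(μ(μ-λ))
Need Lq ≤ 2.5, i.e. μ(μ-λ) ≥ λ²/2.5
μ² - 10.6μ - 112.36/2.5 ≥ 0  →  μ² - 10.6μ - 44.9440 ≥ 0
Quadratic formula (positive root): μ = [λ + √(λ² + 4×44.9440)]/2
Discriminant: 112.36 + 4×44.9440 = 292.1360, √292.1360 = 17.0920
μ ≥ (10.6 + 17.0920)/2 = 13.8460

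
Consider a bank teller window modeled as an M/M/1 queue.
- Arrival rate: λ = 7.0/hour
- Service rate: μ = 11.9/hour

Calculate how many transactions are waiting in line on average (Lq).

ρ = λ/μ = 7.0/11.9 = 0.5882
For M/M/1: Lq = λ²/(μ(μ-λ))
Lq = 49.00/(11.9 × 4.90)
Lq = 0.8403 transactions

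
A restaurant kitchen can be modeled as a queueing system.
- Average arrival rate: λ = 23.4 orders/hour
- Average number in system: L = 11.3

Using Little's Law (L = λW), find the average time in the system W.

Little's Law: L = λW, so W = L/λ
W = 11.3/23.4 = 0.4829 hours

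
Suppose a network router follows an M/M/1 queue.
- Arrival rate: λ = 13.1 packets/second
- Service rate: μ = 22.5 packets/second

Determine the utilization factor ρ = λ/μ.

Server utilization: ρ = λ/μ
ρ = 13.1/22.5 = 0.5822
The server is busy 58.22% of the time.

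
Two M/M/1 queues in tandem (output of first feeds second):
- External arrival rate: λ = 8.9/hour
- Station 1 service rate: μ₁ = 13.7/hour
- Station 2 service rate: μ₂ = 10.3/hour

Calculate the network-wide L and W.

By Jackson's theorem, each station behaves as independent M/M/1.
Station 1: ρ₁ = 8.9/13.7 = 0.6496, L₁ = ρ₁/(1-ρ₁) = λ/(μ₁-λ) = 8.9/4.80 = 1.8542
Station 2: ρ₂ = 8.9/10.3 = 0.8641, L₂ = ρ₂/(1-ρ₂) = λ/(μ₂-λ) = 8.9/1.40 = 6.3571
Total: L = L₁ + L₂ = 1.8542 + 6.3571 = 8.2113
W = L/λ = 8.2113/8.9 = 0.9226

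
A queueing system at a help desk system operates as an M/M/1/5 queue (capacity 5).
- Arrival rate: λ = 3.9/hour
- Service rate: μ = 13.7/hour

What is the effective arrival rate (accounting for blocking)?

ρ = λ/μ = 3.9/13.7 = 0.28467
P₀ = (1-ρ)/(1-ρ^(K+1)) = (1-0.28467)/(1-0.28467^6) = 0.7153/0.9995 = 0.7157
P_K = P₀×ρ^K = 0.7157 × 0.28467^5 = 0.7157 × 0.001869 = 0.001338
λ_eff = λ(1-P_K) = 3.9 × (1 - 0.001338) = 3.9 × 0.99866 = 3.8948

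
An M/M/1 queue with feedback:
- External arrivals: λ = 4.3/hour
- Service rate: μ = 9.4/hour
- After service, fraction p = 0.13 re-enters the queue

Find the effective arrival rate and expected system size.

Effective arrival rate: λ_eff = λ/(1-p) = 4.3/(1-0.13) = 4.3/0.87 = 4.9425
ρ = λ_eff/μ = 4.9425/9.4 = 0.5258
L = ρ/(1-ρ) = 0.5258/(1-0.5258) = 1.1088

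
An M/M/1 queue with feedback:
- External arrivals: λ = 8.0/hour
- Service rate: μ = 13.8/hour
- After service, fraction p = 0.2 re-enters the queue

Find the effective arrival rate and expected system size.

Effective arrival rate: λ_eff = λ/(1-p) = 8.0/(1-0.2) = 8.0/0.80 = 10.0000
ρ = λ_eff/μ = 10.0000/13.8 = 0.72464
L = ρ/(1-ρ) = 0.72464/(1-0.72464) = 2.6316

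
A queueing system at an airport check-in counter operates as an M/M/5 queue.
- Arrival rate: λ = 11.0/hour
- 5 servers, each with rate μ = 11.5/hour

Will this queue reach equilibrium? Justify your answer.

Stability requires ρ = λ/(cμ) < 1
ρ = 11.0/(5 × 11.5) = 11.0/57.50 = 0.1913
Since 0.1913 < 1, the system is STABLE.
The servers are busy 19.13% of the time.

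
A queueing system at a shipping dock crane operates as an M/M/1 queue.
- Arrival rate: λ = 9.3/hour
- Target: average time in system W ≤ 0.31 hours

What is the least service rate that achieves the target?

For M/M/1: W = 1/(μ-λ)
Need W ≤ 0.31, so 1/(μ-λ) ≤ 0.31
μ - λ ≥ 1/0.31 = 3.2258
μ ≥ 9.3 + 3.2258 = 12.5258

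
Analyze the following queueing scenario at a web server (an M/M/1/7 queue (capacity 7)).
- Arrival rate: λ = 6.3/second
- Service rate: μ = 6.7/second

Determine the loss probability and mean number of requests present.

ρ = λ/μ = 6.3/6.7 = 0.9403
P₀ = (1-ρ)/(1-ρ^(K+1)) = (1-0.9403)/(1-0.9403^8) = 0.05970/0.3889 = 0.1535
P_K = P₀×ρ^K = 0.15352 × 0.9403^7 = 0.15352 × 0.64993 = 0.09978
Blocking probability P_7 = 0.09978 (9.98%)
L = ρ[1 - (K+1)ρ^K + Kρ^(K+1)] / [(1-ρ)(1-ρ^(K+1))]
L = 0.9403 × (1 - 8×0.6499277 + 7×0.6111270) / ((1 - 0.9403) × (1 - 0.6111270)) = 3.1781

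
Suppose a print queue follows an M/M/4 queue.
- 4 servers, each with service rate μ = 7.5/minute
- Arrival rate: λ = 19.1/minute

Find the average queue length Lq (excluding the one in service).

Traffic intensity: ρ = λ/(cμ) = 19.1/(4×7.5) = 0.6367
Since ρ = 0.6367 < 1, system is stable.
Offered load a = λ/μ = cρ = 19.1/7.5 = 2.5467
P₀ = [ Σₙ₌₀^3 aⁿ/n! + a^4/(4!(1-ρ)) ]⁻¹
Σ = a^0/0! + a^1/1! + a^2/2! + a^3/3! = 1.0000 + 2.5467 + 3.2428 + 2.7527 = 9.5422
a^4/(4!(1-ρ)) = 42.0619/(24 × 0.363333) = 4.8236
P₀ = 1/(9.5422 + 4.8236) = 0.06961
Lq = P₀·a^4·ρ / (4!(1-ρ)²) = 0.069610 × 42.0619 × 0.63667 / (24 × 0.13201) = 0.5884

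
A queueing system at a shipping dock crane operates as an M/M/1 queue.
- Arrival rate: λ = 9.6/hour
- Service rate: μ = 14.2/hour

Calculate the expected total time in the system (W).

First, compute utilization: ρ = λ/μ = 9.6/14.2 = 0.6761
For M/M/1: W = 1/(μ-λ)
W = 1/(14.2-9.6) = 1/4.60
W = 0.2174 hours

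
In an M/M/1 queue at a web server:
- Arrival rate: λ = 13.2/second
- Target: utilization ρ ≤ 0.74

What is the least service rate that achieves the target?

ρ = λ/μ, so μ = λ/ρ
μ ≥ 13.2/0.74 = 17.8378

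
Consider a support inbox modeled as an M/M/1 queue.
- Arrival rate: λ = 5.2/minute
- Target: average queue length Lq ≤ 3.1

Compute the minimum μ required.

For M/M/1: Lq = λ²/(μ(μ-λ))
Need Lq ≤ 3.1, i.e. μ(μ-λ) ≥ λ²/3.1
μ² - 5.2μ - 27.04/3.1 ≥ 0  →  μ² - 5.2μ - 8.72258 ≥ 0
Quadratic formula (positive root): μ = [λ + √(λ² + 4×8.72258)]/2
Discriminant: 27.04 + 4×8.72258 = 61.9303, √61.9303 = 7.8696
μ ≥ (5.2 + 7.8696)/2 = 6.5348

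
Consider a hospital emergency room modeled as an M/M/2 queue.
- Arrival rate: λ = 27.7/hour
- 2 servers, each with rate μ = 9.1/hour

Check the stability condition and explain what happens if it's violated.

Stability requires ρ = λ/(cμ) < 1
ρ = 27.7/(2 × 9.1) = 27.7/18.20 = 1.5220
Since 1.5220 ≥ 1, the system is UNSTABLE.
Need c > λ/μ = 27.7/9.1 = 3.04.
Minimum servers needed: c = 4.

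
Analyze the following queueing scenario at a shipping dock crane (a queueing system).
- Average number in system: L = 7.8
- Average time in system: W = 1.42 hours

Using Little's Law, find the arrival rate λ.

Little's Law: L = λW, so λ = L/W
λ = 7.8/1.42 = 5.4930 containers/hour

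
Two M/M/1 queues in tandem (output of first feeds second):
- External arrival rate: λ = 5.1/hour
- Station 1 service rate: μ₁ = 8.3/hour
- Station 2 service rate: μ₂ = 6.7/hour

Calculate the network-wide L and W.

By Jackson's theorem, each station behaves as independent M/M/1.
Station 1: ρ₁ = 5.1/8.3 = 0.6145, L₁ = ρ₁/(1-ρ₁) = λ/(μ₁-λ) = 5.1/3.20 = 1.5937
Station 2: ρ₂ = 5.1/6.7 = 0.7612, L₂ = ρ₂/(1-ρ₂) = λ/(μ₂-λ) = 5.1/1.60 = 3.1875
Total: L = L₁ + L₂ = 1.5937 + 3.1875 = 4.7812
W = L/λ = 4.7812/5.1 = 0.9375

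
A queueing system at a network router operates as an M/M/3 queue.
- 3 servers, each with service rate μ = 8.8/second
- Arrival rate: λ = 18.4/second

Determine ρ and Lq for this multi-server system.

Traffic intensity: ρ = λ/(cμ) = 18.4/(3×8.8) = 0.6970
Since ρ = 0.6970 < 1, system is stable.
Offered load a = λ/μ = cρ = 18.4/8.8 = 2.0909
P₀ = [ Σₙ₌₀^2 aⁿ/n! + a^3/(3!(1-ρ)) ]⁻¹
Σ = a^0/0! + a^1/1! + a^2/2! = 1.0000 + 2.0909 + 2.1860 = 5.2769
a^3/(3!(1-ρ)) = 9.1412/(6 × 0.30303) = 5.0277
P₀ = 1/(5.2769 + 5.0277) = 0.09704
Lq = P₀·a^3·ρ / (3!(1-ρ)²) = 0.09704 × 9.1412 × 0.6970 / (6 × 0.09183) = 1.1222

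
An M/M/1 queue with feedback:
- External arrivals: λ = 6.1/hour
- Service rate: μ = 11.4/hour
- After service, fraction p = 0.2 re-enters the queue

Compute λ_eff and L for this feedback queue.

Effective arrival rate: λ_eff = λ/(1-p) = 6.1/(1-0.2) = 6.1/0.80 = 7.6250
ρ = λ_eff/μ = 7.6250/11.4 = 0.66886
L = ρ/(1-ρ) = 0.66886/(1-0.66886) = 2.0199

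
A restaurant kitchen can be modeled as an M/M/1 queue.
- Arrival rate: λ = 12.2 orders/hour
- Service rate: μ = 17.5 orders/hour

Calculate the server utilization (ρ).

Server utilization: ρ = λ/μ
ρ = 12.2/17.5 = 0.6971
The server is busy 69.71% of the time.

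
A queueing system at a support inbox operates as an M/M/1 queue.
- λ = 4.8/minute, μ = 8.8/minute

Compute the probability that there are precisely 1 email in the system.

ρ = λ/μ = 4.8/8.8 = 0.5455
P(n) = (1-ρ)ρⁿ
P(1) = (1-0.5455) × 0.5455^1
P(1) = 0.4545 × 0.5455
P(1) = 0.2479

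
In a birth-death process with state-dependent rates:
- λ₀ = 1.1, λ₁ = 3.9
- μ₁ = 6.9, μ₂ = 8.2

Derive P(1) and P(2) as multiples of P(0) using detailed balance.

Balance equations:
State 0: λ₀P₀ = μ₁P₁ → P₁ = (λ₀/μ₁)P₀ = (1.1/6.9)P₀ = 0.1594P₀
State 1: P₂ = (λ₀λ₁)/(μ₁μ₂)P₀ = (1.1×3.9)/(6.9×8.2)P₀ = 0.07582P₀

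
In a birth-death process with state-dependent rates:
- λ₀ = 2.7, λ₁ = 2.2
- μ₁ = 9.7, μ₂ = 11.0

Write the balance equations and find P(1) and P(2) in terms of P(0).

Balance equations:
State 0: λ₀P₀ = μ₁P₁ → P₁ = (λ₀/μ₁)P₀ = (2.7/9.7)P₀ = 0.2784P₀
State 1: P₂ = (λ₀λ₁)/(μ₁μ₂)P₀ = (2.7×2.2)/(9.7×11.0)P₀ = 0.05567P₀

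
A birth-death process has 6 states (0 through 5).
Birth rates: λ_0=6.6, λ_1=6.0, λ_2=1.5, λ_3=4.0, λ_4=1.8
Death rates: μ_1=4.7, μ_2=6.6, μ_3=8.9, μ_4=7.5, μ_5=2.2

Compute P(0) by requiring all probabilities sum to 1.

Ratios P(n)/P(0) = (λ₀···λₙ₋₁)/(μ₁···μₙ):
P(1)/P(0) = (6.6)/(4.7) = 1.404255
P(2)/P(0) = (6.6×6.0)/(4.7×6.6) = 1.276596
P(3)/P(0) = (6.6×6.0×1.5)/(4.7×6.6×8.9) = 0.2151566
P(4)/P(0) = (6.6×6.0×1.5×4.0)/(4.7×6.6×8.9×7.5) = 0.1147502
P(5)/P(0) = (6.6×6.0×1.5×4.0×1.8)/(4.7×6.6×8.9×7.5×2.2) = 0.09388651

Normalization: ∑ P(n) = 1
P(0) × (1.000000 + 1.404255 + 1.276596 + 0.2151566 + 0.1147502 + 0.09388651) = 1
P(0) × 4.1046 = 1
P(0) = 1/4.1046 = 0.2436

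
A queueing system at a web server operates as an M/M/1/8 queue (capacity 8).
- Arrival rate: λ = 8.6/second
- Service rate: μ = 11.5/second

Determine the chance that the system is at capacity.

ρ = λ/μ = 8.6/11.5 = 0.74783
P₀ = (1-ρ)/(1-ρ^(K+1)) = (1-0.74783)/(1-0.74783^9) = 0.2522/0.9268 = 0.2721
P_K = P₀×ρ^K = 0.27207 × 0.74783^8 = 0.27207 × 0.097819 = 0.02661
Blocking probability = 2.66%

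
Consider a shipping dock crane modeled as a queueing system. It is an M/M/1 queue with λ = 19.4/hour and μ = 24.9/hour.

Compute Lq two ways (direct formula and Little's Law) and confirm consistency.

Method 1 (direct): Lq = λ²/(μ(μ-λ)) = 376.36/(24.9 × 5.50) = 2.7482

Method 2 (Little's Law):
W = 1/(μ-λ) = 1/5.50 = 0.18182
Wq = W - 1/μ = 0.18182 - 0.040161 = 0.14166
Lq = λWq = 19.4 × 0.14166 = 2.7482 ✔ (matches Method 1)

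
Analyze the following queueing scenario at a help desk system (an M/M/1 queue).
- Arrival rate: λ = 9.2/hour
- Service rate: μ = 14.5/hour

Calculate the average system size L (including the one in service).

ρ = λ/μ = 9.2/14.5 = 0.6345
For M/M/1: L = λ/(μ-λ)
L = 9.2/(14.5-9.2) = 9.2/5.30
L = 1.7358 tickets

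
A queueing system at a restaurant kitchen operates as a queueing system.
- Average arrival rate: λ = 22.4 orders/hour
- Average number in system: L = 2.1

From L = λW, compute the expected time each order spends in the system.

Little's Law: L = λW, so W = L/λ
W = 2.1/22.4 = 0.09375 hours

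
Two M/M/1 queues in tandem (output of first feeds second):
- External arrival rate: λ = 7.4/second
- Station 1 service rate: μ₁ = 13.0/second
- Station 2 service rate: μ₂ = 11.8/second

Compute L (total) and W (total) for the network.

By Jackson's theorem, each station behaves as independent M/M/1.
Station 1: ρ₁ = 7.4/13.0 = 0.5692, L₁ = ρ₁/(1-ρ₁) = λ/(μ₁-λ) = 7.4/5.60 = 1.3214
Station 2: ρ₂ = 7.4/11.8 = 0.6271, L₂ = ρ₂/(1-ρ₂) = λ/(μ₂-λ) = 7.4/4.40 = 1.6818
Total: L = L₁ + L₂ = 1.3214 + 1.6818 = 3.0032
W = L/λ = 3.0032/7.4 = 0.4058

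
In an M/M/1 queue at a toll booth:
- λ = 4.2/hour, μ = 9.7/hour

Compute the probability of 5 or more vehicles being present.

ρ = λ/μ = 4.2/9.7 = 0.4330
P(N ≥ n) = ρⁿ
P(N ≥ 5) = 0.4330^5
P(N ≥ 5) = 0.01522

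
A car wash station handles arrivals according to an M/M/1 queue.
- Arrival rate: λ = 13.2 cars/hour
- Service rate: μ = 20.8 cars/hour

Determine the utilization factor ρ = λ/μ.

Server utilization: ρ = λ/μ
ρ = 13.2/20.8 = 0.6346
The server is busy 63.46% of the time.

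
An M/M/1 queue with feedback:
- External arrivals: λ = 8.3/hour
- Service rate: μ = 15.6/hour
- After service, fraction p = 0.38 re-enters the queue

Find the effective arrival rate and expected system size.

Effective arrival rate: λ_eff = λ/(1-p) = 8.3/(1-0.38) = 8.3/0.62 = 13.3871
ρ = λ_eff/μ = 13.3871/15.6 = 0.858147
L = ρ/(1-ρ) = 0.858147/(1-0.858147) = 6.0496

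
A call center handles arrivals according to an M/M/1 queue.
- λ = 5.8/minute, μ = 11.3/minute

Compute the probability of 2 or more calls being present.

ρ = λ/μ = 5.8/11.3 = 0.5133
P(N ≥ n) = ρⁿ
P(N ≥ 2) = 0.5133^2
P(N ≥ 2) = 0.2635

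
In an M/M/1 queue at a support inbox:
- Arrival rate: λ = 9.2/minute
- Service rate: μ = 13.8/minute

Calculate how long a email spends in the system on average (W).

First, compute utilization: ρ = λ/μ = 9.2/13.8 = 0.6667
For M/M/1: W = 1/(μ-λ)
W = 1/(13.8-9.2) = 1/4.60
W = 0.2174 minutes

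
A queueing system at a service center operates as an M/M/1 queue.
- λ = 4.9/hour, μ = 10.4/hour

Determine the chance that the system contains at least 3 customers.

ρ = λ/μ = 4.9/10.4 = 0.4712
P(N ≥ n) = ρⁿ
P(N ≥ 3) = 0.4712^3
P(N ≥ 3) = 0.1046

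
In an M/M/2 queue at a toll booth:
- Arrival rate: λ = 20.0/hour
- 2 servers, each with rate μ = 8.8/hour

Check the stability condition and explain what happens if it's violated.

Stability requires ρ = λ/(cμ) < 1
ρ = 20.0/(2 × 8.8) = 20.0/17.60 = 1.1364
Since 1.1364 ≥ 1, the system is UNSTABLE.
Need c > λ/μ = 20.0/8.8 = 2.27.
Minimum servers needed: c = 3.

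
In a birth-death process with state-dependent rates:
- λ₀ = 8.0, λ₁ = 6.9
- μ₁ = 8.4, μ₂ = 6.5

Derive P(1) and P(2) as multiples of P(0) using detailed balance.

Balance equations:
State 0: λ₀P₀ = μ₁P₁ → P₁ = (λ₀/μ₁)P₀ = (8.0/8.4)P₀ = 0.9524P₀
State 1: P₂ = (λ₀λ₁)/(μ₁μ₂)P₀ = (8.0×6.9)/(8.4×6.5)P₀ = 1.0110P₀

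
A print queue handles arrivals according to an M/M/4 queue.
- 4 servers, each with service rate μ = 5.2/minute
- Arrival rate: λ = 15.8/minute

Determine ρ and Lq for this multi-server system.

Traffic intensity: ρ = λ/(cμ) = 15.8/(4×5.2) = 0.7596
Since ρ = 0.7596 < 1, system is stable.
Offered load a = λ/μ = cρ = 15.8/5.2 = 3.0385
P₀ = [ Σₙ₌₀^3 aⁿ/n! + a^4/(4!(1-ρ)) ]⁻¹
Σ = a^0/0! + a^1/1! + a^2/2! + a^3/3! = 1.0000 + 3.0385 + 4.6161 + 4.6753 = 13.3299
a^4/(4!(1-ρ)) = 85.23441/(24 × 0.2403846) = 14.7740
P₀ = 1/(13.3299 + 14.7740) = 0.03558
Lq = P₀·a^4·ρ / (4!(1-ρ)²) = 0.03558 × 85.2344 × 0.7596 / (24 × 0.05778) = 1.6612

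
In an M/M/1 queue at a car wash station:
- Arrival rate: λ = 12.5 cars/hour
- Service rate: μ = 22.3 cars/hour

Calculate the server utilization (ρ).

Server utilization: ρ = λ/μ
ρ = 12.5/22.3 = 0.5605
The server is busy 56.05% of the time.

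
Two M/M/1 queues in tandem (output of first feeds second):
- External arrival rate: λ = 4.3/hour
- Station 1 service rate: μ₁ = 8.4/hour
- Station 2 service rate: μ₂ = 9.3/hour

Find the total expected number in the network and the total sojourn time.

By Jackson's theorem, each station behaves as independent M/M/1.
Station 1: ρ₁ = 4.3/8.4 = 0.5119, L₁ = ρ₁/(1-ρ₁) = λ/(μ₁-λ) = 4.3/4.10 = 1.0488
Station 2: ρ₂ = 4.3/9.3 = 0.4624, L₂ = ρ₂/(1-ρ₂) = λ/(μ₂-λ) = 4.3/5.00 = 0.8600
Total: L = L₁ + L₂ = 1.0488 + 0.8600 = 1.9088
W = L/λ = 1.9088/4.3 = 0.4439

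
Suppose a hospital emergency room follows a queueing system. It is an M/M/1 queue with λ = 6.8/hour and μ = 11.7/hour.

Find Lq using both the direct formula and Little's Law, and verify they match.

Method 1 (direct): Lq = λ²/(μ(μ-λ)) = 46.24/(11.7 × 4.90) = 0.8066

Method 2 (Little's Law):
W = 1/(μ-λ) = 1/4.90 = 0.204082
Wq = W - 1/μ = 0.204082 - 0.0854701 = 0.118612
Lq = λWq = 6.8 × 0.118612 = 0.8066 ✔ (matches Method 1)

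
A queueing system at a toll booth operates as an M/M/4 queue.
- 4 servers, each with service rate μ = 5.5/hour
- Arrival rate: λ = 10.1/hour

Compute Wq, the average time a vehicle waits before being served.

Traffic intensity: ρ = λ/(cμ) = 10.1/(4×5.5) = 0.4591
Since ρ = 0.4591 < 1, system is stable.
Offered load a = λ/μ = cρ = 10.1/5.5 = 1.8364
P₀ = [ Σₙ₌₀^3 aⁿ/n! + a^4/(4!(1-ρ)) ]⁻¹
Σ = a^0/0! + a^1/1! + a^2/2! + a^3/3! = 1.0000 + 1.8364 + 1.6861 + 1.0321 = 5.5546
a^4/(4!(1-ρ)) = 11.3719/(24 × 0.5409) = 0.8760
P₀ = 1/(5.5546 + 0.8760) = 0.1555
Lq = P₀·a^4·ρ / (4!(1-ρ)²) = 0.1555 × 11.3719 × 0.4591 / (24 × 0.2926) = 0.1156
Wq = Lq/λ = 0.1156/10.1 = 0.01145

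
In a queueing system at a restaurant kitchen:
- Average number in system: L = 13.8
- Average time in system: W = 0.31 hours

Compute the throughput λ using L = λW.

Little's Law: L = λW, so λ = L/W
λ = 13.8/0.31 = 44.5161 orders/hour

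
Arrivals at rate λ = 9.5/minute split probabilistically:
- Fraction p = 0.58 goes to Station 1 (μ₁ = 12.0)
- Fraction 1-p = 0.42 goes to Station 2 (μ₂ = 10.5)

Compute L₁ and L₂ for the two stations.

Effective rates: λ₁ = 9.5×0.58 = 5.51, λ₂ = 9.5×0.42 = 3.99
Station 1: ρ₁ = 5.51/12.0 = 0.45917, L₁ = ρ₁/(1-ρ₁) = 0.45917/(1-0.45917) = 0.8490
Station 2: ρ₂ = 3.99/10.5 = 0.3800, L₂ = ρ₂/(1-ρ₂) = 0.3800/(1-0.3800) = 0.6129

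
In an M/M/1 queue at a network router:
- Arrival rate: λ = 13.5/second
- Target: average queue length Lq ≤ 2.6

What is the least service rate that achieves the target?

For M/M/1: Lq = λ²/(μ(μ-λ))
Need Lq ≤ 2.6, i.e. μ(μ-λ) ≥ λ²/2.6
μ² - 13.5μ - 182.25/2.6 ≥ 0  →  μ² - 13.5μ - 70.09615 ≥ 0
Quadratic formula (positive root): μ = [λ + √(λ² + 4×70.09615)]/2
Discriminant: 182.25 + 4×70.09615 = 462.6346, √462.6346 = 21.50894
μ ≥ (13.5 + 21.50894)/2 = 17.5045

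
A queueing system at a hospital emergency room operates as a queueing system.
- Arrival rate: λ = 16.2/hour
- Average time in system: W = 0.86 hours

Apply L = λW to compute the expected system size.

Little's Law: L = λW
L = 16.2 × 0.86 = 13.9320 patients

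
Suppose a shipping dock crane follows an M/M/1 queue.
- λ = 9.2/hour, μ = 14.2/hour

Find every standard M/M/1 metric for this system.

Step 1: ρ = λ/μ = 9.2/14.2 = 0.6479
Step 2: L = λ/(μ-λ) = 9.2/5.00 = 1.8400
Step 3: Lq = λ²/(μ(μ-λ)) = 84.64/(14.2×5.00) = 1.1921
Step 4: W = 1/(μ-λ) = 1/5.00 = 0.2000
Step 5: Wq = λ/(μ(μ-λ)) = 9.2/(14.2×5.00) = 0.1296
Step 6: P(0) = 1-ρ = 0.3521
Verify: L = λW = 9.2×0.2000 = 1.8400 ✔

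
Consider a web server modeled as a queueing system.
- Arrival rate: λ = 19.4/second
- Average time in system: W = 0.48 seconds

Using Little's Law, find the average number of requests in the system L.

Little's Law: L = λW
L = 19.4 × 0.48 = 9.3120 requests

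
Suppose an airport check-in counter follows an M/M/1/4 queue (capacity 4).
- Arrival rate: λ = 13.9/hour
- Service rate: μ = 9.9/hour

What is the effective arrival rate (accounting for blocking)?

ρ = λ/μ = 13.9/9.9 = 1.4040
P₀ = (1-ρ)/(1-ρ^(K+1)) = (1-1.4040)/(1-1.4040^5) = -0.4040/-4.4555 = 0.09067
P_K = P₀×ρ^K = 0.09067 × 1.4040^4 = 0.09067 × 3.8857 = 0.3523
λ_eff = λ(1-P_K) = 13.9 × (1 - 0.352346) = 13.9 × 0.647654 = 9.0024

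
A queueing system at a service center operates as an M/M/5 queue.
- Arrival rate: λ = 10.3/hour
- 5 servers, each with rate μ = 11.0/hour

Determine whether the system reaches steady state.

Stability requires ρ = λ/(cμ) < 1
ρ = 10.3/(5 × 11.0) = 10.3/55.00 = 0.1873
Since 0.1873 < 1, the system is STABLE.
The servers are busy 18.73% of the time.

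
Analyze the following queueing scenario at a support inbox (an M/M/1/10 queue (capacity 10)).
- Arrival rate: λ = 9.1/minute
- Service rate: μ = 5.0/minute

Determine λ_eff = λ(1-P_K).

ρ = λ/μ = 9.1/5.0 = 1.8200
P₀ = (1-ρ)/(1-ρ^(K+1)) = (1-1.8200)/(1-1.8200^11) = -0.8200/-724.7470 = 0.001131
P_K = P₀×ρ^K = 0.0011314 × 1.8200^10 = 0.0011314 × 398.7621 = 0.4512
λ_eff = λ(1-P_K) = 9.1 × (1 - 0.451171) = 9.1 × 0.548829 = 4.9943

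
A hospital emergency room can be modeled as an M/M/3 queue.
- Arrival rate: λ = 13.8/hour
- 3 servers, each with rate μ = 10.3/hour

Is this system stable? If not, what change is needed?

Stability requires ρ = λ/(cμ) < 1
ρ = 13.8/(3 × 10.3) = 13.8/30.90 = 0.4466
Since 0.4466 < 1, the system is STABLE.
The servers are busy 44.66% of the time.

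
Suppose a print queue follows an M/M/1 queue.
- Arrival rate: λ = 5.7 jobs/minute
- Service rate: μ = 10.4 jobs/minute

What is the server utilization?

Server utilization: ρ = λ/μ
ρ = 5.7/10.4 = 0.5481
The server is busy 54.81% of the time.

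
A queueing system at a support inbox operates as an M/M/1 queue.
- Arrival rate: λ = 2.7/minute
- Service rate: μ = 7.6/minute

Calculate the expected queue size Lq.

ρ = λ/μ = 2.7/7.6 = 0.3553
For M/M/1: Lq = λ²/(μ(μ-λ))
Lq = 7.29/(7.6 × 4.90)
Lq = 0.1958 emails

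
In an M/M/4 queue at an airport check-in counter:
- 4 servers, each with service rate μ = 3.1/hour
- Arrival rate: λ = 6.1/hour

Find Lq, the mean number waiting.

Traffic intensity: ρ = λ/(cμ) = 6.1/(4×3.1) = 0.4919
Since ρ = 0.4919 < 1, system is stable.
Offered load a = λ/μ = cρ = 6.1/3.1 = 1.9677
P₀ = [ Σₙ₌₀^3 aⁿ/n! + a^4/(4!(1-ρ)) ]⁻¹
Σ = a^0/0! + a^1/1! + a^2/2! + a^3/3! = 1.0000 + 1.9677 + 1.9360 + 1.2699 = 6.1736
a^4/(4!(1-ρ)) = 14.9924/(24 × 0.50806) = 1.2295
P₀ = 1/(6.1736 + 1.2295) = 0.1351
Lq = P₀·a^4·ρ / (4!(1-ρ)²) = 0.1351 × 14.9924 × 0.4919 / (24 × 0.2581) = 0.1608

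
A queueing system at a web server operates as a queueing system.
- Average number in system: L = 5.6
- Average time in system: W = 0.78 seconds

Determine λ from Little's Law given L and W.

Little's Law: L = λW, so λ = L/W
λ = 5.6/0.78 = 7.1795 requests/second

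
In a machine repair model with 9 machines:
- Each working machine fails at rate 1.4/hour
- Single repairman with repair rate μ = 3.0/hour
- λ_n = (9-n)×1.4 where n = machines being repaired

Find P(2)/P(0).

P(2)/P(0) = ∏_{i=0}^{2-1} λ_i/μ_{i+1}
= (9-0)×1.4/3.0 × (9-1)×1.4/3.0
= 15.6800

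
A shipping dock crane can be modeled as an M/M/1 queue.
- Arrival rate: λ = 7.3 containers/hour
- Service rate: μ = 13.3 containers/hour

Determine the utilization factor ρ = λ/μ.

Server utilization: ρ = λ/μ
ρ = 7.3/13.3 = 0.5489
The server is busy 54.89% of the time.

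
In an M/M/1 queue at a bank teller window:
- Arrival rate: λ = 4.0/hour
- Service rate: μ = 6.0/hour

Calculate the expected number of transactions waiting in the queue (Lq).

ρ = λ/μ = 4.0/6.0 = 0.6667
For M/M/1: Lq = λ²/(μ(μ-λ))
Lq = 16.00/(6.0 × 2.00)
Lq = 1.3333 transactions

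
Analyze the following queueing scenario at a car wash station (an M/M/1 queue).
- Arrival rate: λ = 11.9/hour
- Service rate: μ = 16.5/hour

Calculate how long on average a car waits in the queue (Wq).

First, compute utilization: ρ = λ/μ = 11.9/16.5 = 0.7212
For M/M/1: Wq = λ/(μ(μ-λ))
Wq = 11.9/(16.5 × (16.5-11.9))
Wq = 11.9/(16.5 × 4.60)
Wq = 0.1568 hours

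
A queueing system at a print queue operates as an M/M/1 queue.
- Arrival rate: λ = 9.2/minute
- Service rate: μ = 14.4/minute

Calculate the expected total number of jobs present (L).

ρ = λ/μ = 9.2/14.4 = 0.6389
For M/M/1: L = λ/(μ-λ)
L = 9.2/(14.4-9.2) = 9.2/5.20
L = 1.7692 jobs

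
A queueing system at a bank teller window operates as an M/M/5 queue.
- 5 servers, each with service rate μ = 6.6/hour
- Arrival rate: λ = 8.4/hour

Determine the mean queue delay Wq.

Traffic intensity: ρ = λ/(cμ) = 8.4/(5×6.6) = 0.2545
Since ρ = 0.2545 < 1, system is stable.
Offered load a = λ/μ = cρ = 8.4/6.6 = 1.2727
P₀ = [ Σₙ₌₀^4 aⁿ/n! + a^5/(5!(1-ρ)) ]⁻¹
Σ = a^0/0! + a^1/1! + a^2/2! + a^3/3! + a^4/4! = 1.00000 + 1.27273 + 0.809917 + 0.343601 + 0.109328 = 3.5356
a^5/(5!(1-ρ)) = 3.3395/(120 × 0.7455) = 0.03733
P₀ = 1/(3.5356 + 0.03733) = 0.2799
Lq = P₀·a^5·ρ / (5!(1-ρ)²) = 0.27988 × 3.3395 × 0.25455 / (120 × 0.55570) = 0.003568
Wq = Lq/λ = 0.0035678/8.4 = 0.0004247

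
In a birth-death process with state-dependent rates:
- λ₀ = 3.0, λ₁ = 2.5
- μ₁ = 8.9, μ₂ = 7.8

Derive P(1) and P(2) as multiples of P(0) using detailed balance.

Balance equations:
State 0: λ₀P₀ = μ₁P₁ → P₁ = (λ₀/μ₁)P₀ = (3.0/8.9)P₀ = 0.3371P₀
State 1: P₂ = (λ₀λ₁)/(μ₁μ₂)P₀ = (3.0×2.5)/(8.9×7.8)P₀ = 0.1080P₀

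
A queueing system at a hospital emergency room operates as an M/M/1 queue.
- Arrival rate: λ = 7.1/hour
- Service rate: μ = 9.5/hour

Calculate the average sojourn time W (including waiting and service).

First, compute utilization: ρ = λ/μ = 7.1/9.5 = 0.7474
For M/M/1: W = 1/(μ-λ)
W = 1/(9.5-7.1) = 1/2.40
W = 0.4167 hours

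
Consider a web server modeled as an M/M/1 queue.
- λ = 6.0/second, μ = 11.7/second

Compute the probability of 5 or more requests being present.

ρ = λ/μ = 6.0/11.7 = 0.51282
P(N ≥ n) = ρⁿ
P(N ≥ 5) = 0.51282^5
P(N ≥ 5) = 0.03547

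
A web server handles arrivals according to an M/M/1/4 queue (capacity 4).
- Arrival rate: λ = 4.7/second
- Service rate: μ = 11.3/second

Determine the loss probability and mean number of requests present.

ρ = λ/μ = 4.7/11.3 = 0.41593
P₀ = (1-ρ)/(1-ρ^(K+1)) = (1-0.41593)/(1-0.41593^5) = 0.5841/0.9876 = 0.5914
P_K = P₀×ρ^K = 0.5914 × 0.41593^4 = 0.5914 × 0.02993 = 0.01770
Blocking probability P_4 = 0.01770 (1.77%)
L = ρ[1 - (K+1)ρ^K + Kρ^(K+1)] / [(1-ρ)(1-ρ^(K+1))]
L = 0.41593 × (1 - 5×0.02993 + 4×0.01245) / ((1 - 0.41593) × (1 - 0.01245)) = 0.6491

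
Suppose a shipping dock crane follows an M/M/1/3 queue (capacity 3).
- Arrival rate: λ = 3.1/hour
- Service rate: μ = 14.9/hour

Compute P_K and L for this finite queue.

ρ = λ/μ = 3.1/14.9 = 0.208054
P₀ = (1-ρ)/(1-ρ^(K+1)) = (1-0.208054)/(1-0.208054^4) = 0.7919/0.9981 = 0.7934
P_K = P₀×ρ^K = 0.79343 × 0.208054^3 = 0.79343 × 0.0090059 = 0.007146
Blocking probability P_3 = 0.007146 (0.71%)
L = ρ[1 - (K+1)ρ^K + Kρ^(K+1)] / [(1-ρ)(1-ρ^(K+1))]
L = 0.208054 × (1 - 4×0.009006 + 3×0.001874) / ((1 - 0.208054) × (1 - 0.001874)) = 0.2552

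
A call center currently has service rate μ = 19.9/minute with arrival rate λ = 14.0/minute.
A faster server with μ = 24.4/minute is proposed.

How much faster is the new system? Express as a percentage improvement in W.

System 1: ρ₁ = 14.0/19.9 = 0.7035, W₁ = 1/(19.9-14.0) = 0.1695
System 2: ρ₂ = 14.0/24.4 = 0.5738, W₂ = 1/(24.4-14.0) = 0.09615
Improvement: (W₁-W₂)/W₁ = (0.1695-0.09615)/0.1695 = 43.27%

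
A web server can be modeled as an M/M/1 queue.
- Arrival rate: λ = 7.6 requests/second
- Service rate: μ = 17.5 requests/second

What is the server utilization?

Server utilization: ρ = λ/μ
ρ = 7.6/17.5 = 0.4343
The server is busy 43.43% of the time.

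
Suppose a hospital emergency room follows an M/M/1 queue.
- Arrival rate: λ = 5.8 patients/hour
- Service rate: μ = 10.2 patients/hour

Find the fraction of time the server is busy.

Server utilization: ρ = λ/μ
ρ = 5.8/10.2 = 0.5686
The server is busy 56.86% of the time.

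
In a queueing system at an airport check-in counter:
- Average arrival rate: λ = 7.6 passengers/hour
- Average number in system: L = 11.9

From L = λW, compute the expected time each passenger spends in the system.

Little's Law: L = λW, so W = L/λ
W = 11.9/7.6 = 1.5658 hours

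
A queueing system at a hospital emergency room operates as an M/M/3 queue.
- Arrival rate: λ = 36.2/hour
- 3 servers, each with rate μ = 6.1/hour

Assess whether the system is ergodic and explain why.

Stability requires ρ = λ/(cμ) < 1
ρ = 36.2/(3 × 6.1) = 36.2/18.30 = 1.9781
Since 1.9781 ≥ 1, the system is UNSTABLE.
Need c > λ/μ = 36.2/6.1 = 5.93.
Minimum servers needed: c = 6.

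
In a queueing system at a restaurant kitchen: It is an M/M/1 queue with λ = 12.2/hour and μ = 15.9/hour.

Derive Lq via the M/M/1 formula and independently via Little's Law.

Method 1 (direct): Lq = λ²/(μ(μ-λ)) = 148.84/(15.9 × 3.70) = 2.5300

Method 2 (Little's Law):
W = 1/(μ-λ) = 1/3.70 = 0.27027
Wq = W - 1/μ = 0.27027 - 0.062893 = 0.20738
Lq = λWq = 12.2 × 0.20738 = 2.5300 ✔ (matches Method 1)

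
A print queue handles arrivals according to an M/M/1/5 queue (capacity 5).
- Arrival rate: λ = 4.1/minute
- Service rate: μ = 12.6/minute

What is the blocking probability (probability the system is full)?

ρ = λ/μ = 4.1/12.6 = 0.3254
P₀ = (1-ρ)/(1-ρ^(K+1)) = (1-0.3254)/(1-0.3254^6) = 0.6746/0.9988 = 0.6754
P_K = P₀×ρ^K = 0.6754 × 0.3254^5 = 0.6754 × 0.003648 = 0.002464
Blocking probability = 0.25%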